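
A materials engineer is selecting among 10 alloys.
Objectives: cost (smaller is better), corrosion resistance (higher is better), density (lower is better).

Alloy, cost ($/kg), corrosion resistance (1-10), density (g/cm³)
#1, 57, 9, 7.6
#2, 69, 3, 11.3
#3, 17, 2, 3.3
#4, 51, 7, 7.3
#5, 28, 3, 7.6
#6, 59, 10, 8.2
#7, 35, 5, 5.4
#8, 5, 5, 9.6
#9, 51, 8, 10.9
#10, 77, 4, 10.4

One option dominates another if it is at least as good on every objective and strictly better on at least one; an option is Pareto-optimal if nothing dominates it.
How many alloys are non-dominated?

#1: not dominated.
#2: dominated by #1 (cost 57≤69, corrosion resistance 9≥3, density 7.6≤11.3).
#3: not dominated (best density).
#4: not dominated.
#5: not dominated.
#6: not dominated (best corrosion resistance).
#7: not dominated.
#8: not dominated (best cost).
#9: not dominated.
#10: dominated by #1 (cost 57≤77, corrosion resistance 9≥4, density 7.6≤10.4).
Pareto-optimal: #1, #3, #4, #5, #6, #7, #8, #9 → 8.

8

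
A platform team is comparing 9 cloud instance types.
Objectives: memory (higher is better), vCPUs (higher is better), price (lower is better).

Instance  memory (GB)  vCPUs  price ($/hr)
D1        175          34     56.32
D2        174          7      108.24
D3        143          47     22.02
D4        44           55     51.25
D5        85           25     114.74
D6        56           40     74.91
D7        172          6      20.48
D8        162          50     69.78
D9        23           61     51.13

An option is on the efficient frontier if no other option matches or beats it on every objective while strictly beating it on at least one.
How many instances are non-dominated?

D1: not dominated (best memory).
D2: dominated by D1 (memory 175≥174, vCPUs 34≥7, price 56.32≤108.24).
D3: not dominated.
D4: not dominated.
D5: dominated by D1 (memory 175≥85, vCPUs 34≥25, price 56.32≤114.74).
D6: dominated by D3 (memory 143≥56, vCPUs 47≥40, price 22.02≤74.91).
D7: not dominated (best price).
D8: not dominated.
D9: not dominated (best vCPUs).
Pareto-optimal: D1, D3, D4, D7, D8, D9 → 6.

6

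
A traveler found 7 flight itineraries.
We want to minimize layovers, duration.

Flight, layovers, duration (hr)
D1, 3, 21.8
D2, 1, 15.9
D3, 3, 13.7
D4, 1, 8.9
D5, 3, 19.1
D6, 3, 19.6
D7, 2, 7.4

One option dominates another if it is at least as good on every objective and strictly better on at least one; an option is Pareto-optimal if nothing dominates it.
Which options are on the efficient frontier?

D4, D7

D1: dominated by D2 (layovers 1≤3, duration 15.9≤21.8).
D2: dominated by D4 (layovers 1≤1, duration 8.9≤15.9).
D3: dominated by D4 (layovers 1≤3, duration 8.9≤13.7).
D4: not dominated.
D5: dominated by D2 (layovers 1≤3, duration 15.9≤19.1).
D6: dominated by D2 (layovers 1≤3, duration 15.9≤19.6).
D7: not dominated (best duration).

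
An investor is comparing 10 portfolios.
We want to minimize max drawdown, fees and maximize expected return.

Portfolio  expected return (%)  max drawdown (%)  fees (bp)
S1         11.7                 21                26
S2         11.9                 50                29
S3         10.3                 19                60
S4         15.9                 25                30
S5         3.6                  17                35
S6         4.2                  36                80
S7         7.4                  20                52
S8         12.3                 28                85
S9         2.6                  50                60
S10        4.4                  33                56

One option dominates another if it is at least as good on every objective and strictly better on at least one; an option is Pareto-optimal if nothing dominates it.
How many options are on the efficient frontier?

S1: not dominated (best fees).
S2: not dominated.
S3: not dominated.
S4: not dominated (best expected return).
S5: not dominated (best max drawdown).
S6: dominated by S1 (expected return 11.7≥4.2, max drawdown 21≤36, fees 26≤80).
S7: not dominated.
S8: dominated by S4 (expected return 15.9≥12.3, max drawdown 25≤28, fees 30≤85).
S9: dominated by S1 (expected return 11.7≥2.6, max drawdown 21≤50, fees 26≤60).
S10: dominated by S1 (expected return 11.7≥4.4, max drawdown 21≤33, fees 26≤56).
Pareto-optimal: S1, S2, S3, S4, S5, S7 → 6.

6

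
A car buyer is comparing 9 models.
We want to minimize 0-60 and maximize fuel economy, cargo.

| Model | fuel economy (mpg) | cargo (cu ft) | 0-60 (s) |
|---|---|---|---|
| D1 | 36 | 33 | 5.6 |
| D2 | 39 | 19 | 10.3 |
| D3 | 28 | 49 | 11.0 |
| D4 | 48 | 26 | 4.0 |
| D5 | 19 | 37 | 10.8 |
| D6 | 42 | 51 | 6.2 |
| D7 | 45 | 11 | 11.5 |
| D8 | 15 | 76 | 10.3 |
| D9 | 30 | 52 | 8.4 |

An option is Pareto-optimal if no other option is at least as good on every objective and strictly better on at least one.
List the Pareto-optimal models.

D1: not dominated.
D2: dominated by D4 (fuel economy 48≥39, cargo 26≥19, 0-60 4.0≤10.3).
D3: dominated by D6 (fuel economy 42≥28, cargo 51≥49, 0-60 6.2≤11.0).
D4: not dominated (best fuel economy).
D5: dominated by D6 (fuel economy 42≥19, cargo 51≥37, 0-60 6.2≤10.8).
D6: not dominated.
D7: dominated by D4 (fuel economy 48≥45, cargo 26≥11, 0-60 4.0≤11.5).
D8: not dominated (best cargo).
D9: not dominated.

D1, D4, D6, D8, D9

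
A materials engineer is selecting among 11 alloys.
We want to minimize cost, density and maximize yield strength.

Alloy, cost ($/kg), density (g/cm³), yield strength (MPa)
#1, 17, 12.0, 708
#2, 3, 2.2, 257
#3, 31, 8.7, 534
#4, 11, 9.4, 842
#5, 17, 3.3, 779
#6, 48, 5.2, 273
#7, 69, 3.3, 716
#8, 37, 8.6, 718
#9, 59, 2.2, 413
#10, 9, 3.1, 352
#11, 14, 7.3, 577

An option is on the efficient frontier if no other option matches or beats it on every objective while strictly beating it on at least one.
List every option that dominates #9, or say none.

#1: worse on density (12.0 vs 2.2).
#2: worse on yield strength (257 vs 413).
#3: worse on density (8.7 vs 2.2).
#4: worse on density (9.4 vs 2.2).
#5: worse on density (3.3 vs 2.2).
#6: worse on density (5.2 vs 2.2).
#7: worse on cost (69 vs 59).
#8: worse on density (8.6 vs 2.2).
#10: worse on density (3.1 vs 2.2).
#11: worse on density (7.3 vs 2.2).
No option dominates #9.

none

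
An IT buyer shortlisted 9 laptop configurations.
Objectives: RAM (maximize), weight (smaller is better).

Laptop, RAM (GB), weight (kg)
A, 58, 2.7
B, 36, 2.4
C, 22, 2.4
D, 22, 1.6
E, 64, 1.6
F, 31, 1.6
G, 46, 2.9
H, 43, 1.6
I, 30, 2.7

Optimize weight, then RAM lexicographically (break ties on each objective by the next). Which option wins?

E

First minimize weight: best is 1.6, kept {D, E, F, H}.
Then maximize RAM: best is 64, kept {E}.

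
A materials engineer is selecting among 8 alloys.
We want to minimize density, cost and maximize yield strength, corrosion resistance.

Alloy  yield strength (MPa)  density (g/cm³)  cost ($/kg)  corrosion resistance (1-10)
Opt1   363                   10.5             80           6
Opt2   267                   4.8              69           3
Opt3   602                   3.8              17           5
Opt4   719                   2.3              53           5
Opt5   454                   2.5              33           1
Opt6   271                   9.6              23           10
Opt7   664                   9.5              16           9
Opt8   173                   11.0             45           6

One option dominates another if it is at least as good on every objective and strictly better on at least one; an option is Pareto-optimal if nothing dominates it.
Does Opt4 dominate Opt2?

Yes

Opt4 vs Opt2: yield strength 719≥267, density 2.3≤4.8, cost 53≤69, corrosion resistance 5≥3 — Opt4 is at least as good on every objective with at least one strict improvement.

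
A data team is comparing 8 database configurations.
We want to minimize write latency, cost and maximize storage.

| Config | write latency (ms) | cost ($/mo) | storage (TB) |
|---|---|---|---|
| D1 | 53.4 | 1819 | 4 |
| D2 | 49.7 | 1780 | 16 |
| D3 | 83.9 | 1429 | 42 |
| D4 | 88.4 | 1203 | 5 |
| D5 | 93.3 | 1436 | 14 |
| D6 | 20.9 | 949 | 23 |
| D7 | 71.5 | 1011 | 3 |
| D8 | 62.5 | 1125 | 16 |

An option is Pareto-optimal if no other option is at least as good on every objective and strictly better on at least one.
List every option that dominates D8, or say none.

D6: write latency 20.9≤62.5, cost 949≤1125, storage 23≥16 — dominates D8.
Others (D1, D2, D3, D4, D5, D7) are each worse than D8 on at least one objective.

D6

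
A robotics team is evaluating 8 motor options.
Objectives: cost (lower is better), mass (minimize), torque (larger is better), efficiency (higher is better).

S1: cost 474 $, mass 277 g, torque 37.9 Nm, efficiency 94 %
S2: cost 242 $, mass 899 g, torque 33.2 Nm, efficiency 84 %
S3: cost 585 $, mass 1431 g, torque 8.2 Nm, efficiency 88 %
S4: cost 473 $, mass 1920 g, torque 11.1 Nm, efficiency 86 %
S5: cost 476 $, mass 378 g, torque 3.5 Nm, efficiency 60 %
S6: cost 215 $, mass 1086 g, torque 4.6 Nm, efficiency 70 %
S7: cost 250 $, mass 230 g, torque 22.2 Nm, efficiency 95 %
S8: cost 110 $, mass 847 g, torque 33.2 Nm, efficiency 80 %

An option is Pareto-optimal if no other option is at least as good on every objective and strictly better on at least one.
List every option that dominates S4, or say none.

S7: cost 250≤473, mass 230≤1920, torque 22.2≥11.1, efficiency 95≥86 — dominates S4.
Others (S1, S2, S3, S5, S6, S8) are each worse than S4 on at least one objective.

S7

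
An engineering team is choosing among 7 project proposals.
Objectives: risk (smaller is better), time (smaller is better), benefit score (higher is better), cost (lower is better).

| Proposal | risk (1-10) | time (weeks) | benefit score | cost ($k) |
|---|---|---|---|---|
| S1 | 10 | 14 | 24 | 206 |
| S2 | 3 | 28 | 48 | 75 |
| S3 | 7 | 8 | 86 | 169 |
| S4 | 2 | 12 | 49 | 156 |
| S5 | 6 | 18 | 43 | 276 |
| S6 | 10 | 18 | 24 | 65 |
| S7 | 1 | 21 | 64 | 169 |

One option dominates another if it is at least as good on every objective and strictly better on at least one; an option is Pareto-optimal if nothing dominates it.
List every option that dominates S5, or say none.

S4: risk 2≤6, time 12≤18, benefit score 49≥43, cost 156≤276 — dominates S5.
Others (S1, S2, S3, S6, S7) are each worse than S5 on at least one objective.

S4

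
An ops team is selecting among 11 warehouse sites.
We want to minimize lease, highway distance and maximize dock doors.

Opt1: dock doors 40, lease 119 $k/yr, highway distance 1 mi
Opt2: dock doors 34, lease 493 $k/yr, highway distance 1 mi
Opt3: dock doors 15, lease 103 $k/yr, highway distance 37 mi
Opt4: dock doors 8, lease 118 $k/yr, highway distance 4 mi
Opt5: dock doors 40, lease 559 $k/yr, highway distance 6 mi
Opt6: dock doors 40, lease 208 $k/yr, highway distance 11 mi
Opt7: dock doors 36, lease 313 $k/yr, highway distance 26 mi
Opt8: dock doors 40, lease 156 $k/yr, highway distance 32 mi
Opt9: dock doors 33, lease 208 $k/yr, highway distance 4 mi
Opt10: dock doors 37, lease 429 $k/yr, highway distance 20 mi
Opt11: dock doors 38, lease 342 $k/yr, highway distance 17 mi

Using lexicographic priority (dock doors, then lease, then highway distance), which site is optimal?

First maximize dock doors: best is 40, kept {Opt1, Opt5, Opt6, Opt8}.
Then minimize lease: best is 119, kept {Opt1}.

Opt1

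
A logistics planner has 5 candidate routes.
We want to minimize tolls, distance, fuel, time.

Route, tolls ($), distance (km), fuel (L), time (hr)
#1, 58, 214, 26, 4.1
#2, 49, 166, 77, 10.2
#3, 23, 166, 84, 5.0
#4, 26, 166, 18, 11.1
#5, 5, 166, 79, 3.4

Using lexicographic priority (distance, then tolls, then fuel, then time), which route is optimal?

#5

First minimize distance: best is 166, kept {#2, #3, #4, #5}.
Then minimize tolls: best is 5, kept {#5}.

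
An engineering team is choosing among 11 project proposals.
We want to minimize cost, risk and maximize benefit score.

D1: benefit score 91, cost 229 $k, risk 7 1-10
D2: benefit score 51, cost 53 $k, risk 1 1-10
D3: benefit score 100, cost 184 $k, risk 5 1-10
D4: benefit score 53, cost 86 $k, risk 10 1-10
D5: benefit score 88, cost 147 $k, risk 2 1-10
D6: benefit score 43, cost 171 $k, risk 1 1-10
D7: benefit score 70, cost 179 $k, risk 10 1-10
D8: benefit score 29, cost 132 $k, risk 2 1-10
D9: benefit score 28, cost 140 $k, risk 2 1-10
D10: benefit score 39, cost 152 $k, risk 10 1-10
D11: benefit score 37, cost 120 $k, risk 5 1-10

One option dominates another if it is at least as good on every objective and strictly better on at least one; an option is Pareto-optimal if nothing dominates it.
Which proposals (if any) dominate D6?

D2: benefit score 51≥43, cost 53≤171, risk 1≤1 — dominates D6.
Others (D1, D3, D4, D5, D7, D8, D9, D10, D11) are each worse than D6 on at least one objective.

D2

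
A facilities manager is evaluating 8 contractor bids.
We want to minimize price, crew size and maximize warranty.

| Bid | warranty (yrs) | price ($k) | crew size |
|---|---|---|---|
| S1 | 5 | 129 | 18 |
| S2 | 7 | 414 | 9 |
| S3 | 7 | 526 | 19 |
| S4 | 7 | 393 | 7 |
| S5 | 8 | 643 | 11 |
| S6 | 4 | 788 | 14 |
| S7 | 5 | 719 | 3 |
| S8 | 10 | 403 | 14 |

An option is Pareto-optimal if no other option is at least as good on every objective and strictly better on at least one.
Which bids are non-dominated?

S1: not dominated (best price).
S2: dominated by S4 (warranty 7≥7, price 393≤414, crew size 7≤9).
S3: dominated by S2 (warranty 7≥7, price 414≤526, crew size 9≤19).
S4: not dominated.
S5: not dominated.
S6: dominated by S2 (warranty 7≥4, price 414≤788, crew size 9≤14).
S7: not dominated (best crew size).
S8: not dominated (best warranty).

S1, S4, S5, S7, S8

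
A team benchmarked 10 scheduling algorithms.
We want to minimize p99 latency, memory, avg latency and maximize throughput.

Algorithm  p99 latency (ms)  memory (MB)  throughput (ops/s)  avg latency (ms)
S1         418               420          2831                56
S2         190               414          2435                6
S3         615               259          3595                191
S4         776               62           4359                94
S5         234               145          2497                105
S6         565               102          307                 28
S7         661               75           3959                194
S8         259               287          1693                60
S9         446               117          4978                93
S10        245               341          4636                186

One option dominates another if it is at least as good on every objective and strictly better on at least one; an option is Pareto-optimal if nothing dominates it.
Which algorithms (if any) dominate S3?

S9: p99 latency 446≤615, memory 117≤259, throughput 4978≥3595, avg latency 93≤191 — dominates S3.
Others (S1, S2, S4, S5, S6, S7, S8, S10) are each worse than S3 on at least one objective.

S9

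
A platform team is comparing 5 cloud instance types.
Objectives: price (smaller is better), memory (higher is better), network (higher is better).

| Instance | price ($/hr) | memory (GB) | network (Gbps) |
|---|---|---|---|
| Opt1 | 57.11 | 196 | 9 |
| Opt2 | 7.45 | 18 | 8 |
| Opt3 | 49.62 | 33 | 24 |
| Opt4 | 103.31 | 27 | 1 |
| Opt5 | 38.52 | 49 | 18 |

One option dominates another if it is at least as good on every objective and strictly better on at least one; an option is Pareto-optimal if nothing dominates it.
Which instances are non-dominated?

Opt1, Opt2, Opt3, Opt5

Opt1: not dominated (best memory).
Opt2: not dominated (best price).
Opt3: not dominated (best network).
Opt4: dominated by Opt1 (price 57.11≤103.31, memory 196≥27, network 9≥1).
Opt5: not dominated.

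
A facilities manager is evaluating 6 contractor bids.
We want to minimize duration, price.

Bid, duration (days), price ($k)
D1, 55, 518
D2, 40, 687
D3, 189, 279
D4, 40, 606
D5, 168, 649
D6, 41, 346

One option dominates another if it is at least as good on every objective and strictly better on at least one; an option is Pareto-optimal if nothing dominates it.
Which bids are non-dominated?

D1: dominated by D6 (duration 41≤55, price 346≤518).
D2: dominated by D4 (duration 40≤40, price 606≤687).
D3: not dominated (best price).
D4: not dominated.
D5: dominated by D1 (duration 55≤168, price 518≤649).
D6: not dominated.

D3, D4, D6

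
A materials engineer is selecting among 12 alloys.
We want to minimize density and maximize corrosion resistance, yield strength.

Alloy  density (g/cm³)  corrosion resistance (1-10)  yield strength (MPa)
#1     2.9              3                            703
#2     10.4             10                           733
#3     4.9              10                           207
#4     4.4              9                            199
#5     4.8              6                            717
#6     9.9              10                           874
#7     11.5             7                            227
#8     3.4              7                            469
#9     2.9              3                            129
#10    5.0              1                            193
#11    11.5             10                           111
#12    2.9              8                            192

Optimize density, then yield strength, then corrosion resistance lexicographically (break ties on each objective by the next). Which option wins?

#1

First minimize density: best is 2.9, kept {#1, #9, #12}.
Then maximize yield strength: best is 703, kept {#1}.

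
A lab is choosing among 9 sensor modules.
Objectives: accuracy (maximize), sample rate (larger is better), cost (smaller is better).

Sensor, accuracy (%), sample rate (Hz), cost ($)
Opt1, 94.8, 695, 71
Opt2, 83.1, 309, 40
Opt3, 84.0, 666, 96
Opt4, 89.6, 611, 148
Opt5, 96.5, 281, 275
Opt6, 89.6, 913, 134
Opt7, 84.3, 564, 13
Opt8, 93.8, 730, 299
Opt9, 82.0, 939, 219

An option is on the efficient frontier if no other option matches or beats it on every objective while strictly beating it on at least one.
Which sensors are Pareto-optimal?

Opt1: not dominated.
Opt2: dominated by Opt7 (accuracy 84.3≥83.1, sample rate 564≥309, cost 13≤40).
Opt3: dominated by Opt1 (accuracy 94.8≥84.0, sample rate 695≥666, cost 71≤96).
Opt4: dominated by Opt1 (accuracy 94.8≥89.6, sample rate 695≥611, cost 71≤148).
Opt5: not dominated (best accuracy).
Opt6: not dominated.
Opt7: not dominated (best cost).
Opt8: not dominated.
Opt9: not dominated (best sample rate).

Opt1, Opt5, Opt6, Opt7, Opt8, Opt9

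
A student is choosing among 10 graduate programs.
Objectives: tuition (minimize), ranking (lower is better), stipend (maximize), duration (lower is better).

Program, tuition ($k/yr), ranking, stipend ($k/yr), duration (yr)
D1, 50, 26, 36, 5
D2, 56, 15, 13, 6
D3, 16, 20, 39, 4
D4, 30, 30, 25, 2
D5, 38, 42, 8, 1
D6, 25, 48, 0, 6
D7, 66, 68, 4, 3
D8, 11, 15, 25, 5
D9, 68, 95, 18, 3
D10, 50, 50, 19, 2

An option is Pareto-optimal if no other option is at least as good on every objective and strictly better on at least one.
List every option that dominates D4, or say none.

none

D1: worse on tuition (50 vs 30).
D2: worse on tuition (56 vs 30).
D3: worse on duration (4 vs 2).
D5: worse on tuition (38 vs 30).
D6: worse on ranking (48 vs 30).
D7: worse on tuition (66 vs 30).
D8: worse on duration (5 vs 2).
D9: worse on tuition (68 vs 30).
D10: worse on tuition (50 vs 30).
No option dominates D4.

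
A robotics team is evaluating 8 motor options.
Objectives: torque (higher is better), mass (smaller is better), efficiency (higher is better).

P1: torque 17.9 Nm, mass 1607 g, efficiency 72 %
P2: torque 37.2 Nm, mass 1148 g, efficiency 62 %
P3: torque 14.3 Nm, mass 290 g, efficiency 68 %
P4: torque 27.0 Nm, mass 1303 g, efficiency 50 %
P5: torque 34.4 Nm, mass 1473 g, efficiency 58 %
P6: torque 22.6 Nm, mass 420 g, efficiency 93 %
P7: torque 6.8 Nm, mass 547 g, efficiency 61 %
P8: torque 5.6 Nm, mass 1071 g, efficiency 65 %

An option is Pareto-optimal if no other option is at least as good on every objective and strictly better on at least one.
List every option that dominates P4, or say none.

P2: torque 37.2≥27.0, mass 1148≤1303, efficiency 62≥50 — dominates P4.
Others (P1, P3, P5, P6, P7, P8) are each worse than P4 on at least one objective.

P2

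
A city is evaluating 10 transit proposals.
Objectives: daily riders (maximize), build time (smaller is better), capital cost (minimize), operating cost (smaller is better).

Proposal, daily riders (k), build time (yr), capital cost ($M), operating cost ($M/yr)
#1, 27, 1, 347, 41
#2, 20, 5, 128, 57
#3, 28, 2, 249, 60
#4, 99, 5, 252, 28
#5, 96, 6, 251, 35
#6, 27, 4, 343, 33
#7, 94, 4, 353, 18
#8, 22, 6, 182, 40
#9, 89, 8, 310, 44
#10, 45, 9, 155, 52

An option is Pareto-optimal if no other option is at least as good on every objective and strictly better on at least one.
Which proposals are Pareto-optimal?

#1: not dominated (best build time).
#2: not dominated (best capital cost).
#3: not dominated.
#4: not dominated (best daily riders).
#5: not dominated.
#6: not dominated.
#7: not dominated (best operating cost).
#8: not dominated.
#9: dominated by #4 (daily riders 99≥89, build time 5≤8, capital cost 252≤310, operating cost 28≤44).
#10: not dominated.

#1, #2, #3, #4, #5, #6, #7, #8, #10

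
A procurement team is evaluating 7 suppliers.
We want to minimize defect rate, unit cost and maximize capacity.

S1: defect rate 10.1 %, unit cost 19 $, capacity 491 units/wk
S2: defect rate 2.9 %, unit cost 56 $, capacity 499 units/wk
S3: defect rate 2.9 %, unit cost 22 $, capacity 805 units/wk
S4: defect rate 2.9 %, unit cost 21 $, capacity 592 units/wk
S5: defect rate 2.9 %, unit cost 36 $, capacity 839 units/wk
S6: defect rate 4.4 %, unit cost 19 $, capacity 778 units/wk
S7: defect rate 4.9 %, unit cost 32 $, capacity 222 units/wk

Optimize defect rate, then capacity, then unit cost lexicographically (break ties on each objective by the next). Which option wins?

S5

First minimize defect rate: best is 2.9, kept {S2, S3, S4, S5}.
Then maximize capacity: best is 839, kept {S5}.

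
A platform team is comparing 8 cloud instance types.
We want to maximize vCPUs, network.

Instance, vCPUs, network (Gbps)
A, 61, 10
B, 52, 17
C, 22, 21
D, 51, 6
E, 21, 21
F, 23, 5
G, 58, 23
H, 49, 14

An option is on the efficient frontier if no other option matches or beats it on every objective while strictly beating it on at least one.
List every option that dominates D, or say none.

A, B, G

A: vCPUs 61≥51, network 10≥6 — dominates D.
B: vCPUs 52≥51, network 17≥6 — dominates D.
G: vCPUs 58≥51, network 23≥6 — dominates D.
Others (C, E, F, H) are each worse than D on at least one objective.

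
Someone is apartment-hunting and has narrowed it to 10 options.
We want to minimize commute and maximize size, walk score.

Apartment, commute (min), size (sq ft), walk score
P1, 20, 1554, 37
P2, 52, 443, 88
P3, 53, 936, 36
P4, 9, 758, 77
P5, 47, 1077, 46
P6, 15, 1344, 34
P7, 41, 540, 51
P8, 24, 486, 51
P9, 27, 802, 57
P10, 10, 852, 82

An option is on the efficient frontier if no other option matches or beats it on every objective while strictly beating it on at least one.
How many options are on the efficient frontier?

P1: not dominated (best size).
P2: not dominated (best walk score).
P3: dominated by P1 (commute 20≤53, size 1554≥936, walk score 37≥36).
P4: not dominated (best commute).
P5: not dominated.
P6: not dominated.
P7: dominated by P4 (commute 9≤41, size 758≥540, walk score 77≥51).
P8: dominated by P4 (commute 9≤24, size 758≥486, walk score 77≥51).
P9: dominated by P10 (commute 10≤27, size 852≥802, walk score 82≥57).
P10: not dominated.
Pareto-optimal: P1, P2, P4, P5, P6, P10 → 6.

6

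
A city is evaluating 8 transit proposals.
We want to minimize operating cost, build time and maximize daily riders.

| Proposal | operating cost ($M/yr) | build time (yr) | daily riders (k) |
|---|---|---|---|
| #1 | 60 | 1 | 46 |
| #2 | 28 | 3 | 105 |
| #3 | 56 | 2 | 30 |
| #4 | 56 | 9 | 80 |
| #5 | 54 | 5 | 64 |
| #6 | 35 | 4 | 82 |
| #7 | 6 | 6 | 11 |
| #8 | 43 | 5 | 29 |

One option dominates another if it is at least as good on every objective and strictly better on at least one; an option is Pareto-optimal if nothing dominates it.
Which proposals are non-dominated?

#1, #2, #3, #7

#1: not dominated (best build time).
#2: not dominated (best daily riders).
#3: not dominated.
#4: dominated by #2 (operating cost 28≤56, build time 3≤9, daily riders 105≥80).
#5: dominated by #2 (operating cost 28≤54, build time 3≤5, daily riders 105≥64).
#6: dominated by #2 (operating cost 28≤35, build time 3≤4, daily riders 105≥82).
#7: not dominated (best operating cost).
#8: dominated by #2 (operating cost 28≤43, build time 3≤5, daily riders 105≥29).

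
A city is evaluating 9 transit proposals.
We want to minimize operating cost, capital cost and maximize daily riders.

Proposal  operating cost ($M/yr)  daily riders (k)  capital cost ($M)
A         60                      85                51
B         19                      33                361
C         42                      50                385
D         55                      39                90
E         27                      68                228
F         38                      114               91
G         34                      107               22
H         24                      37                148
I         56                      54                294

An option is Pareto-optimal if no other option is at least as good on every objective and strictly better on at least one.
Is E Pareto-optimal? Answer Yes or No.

Yes

A: worse on operating cost (60 vs 27).
B: worse on daily riders (33 vs 68).
C: worse on operating cost (42 vs 27).
D: worse on operating cost (55 vs 27).
F: worse on operating cost (38 vs 27).
G: worse on operating cost (34 vs 27).
H: worse on daily riders (37 vs 68).
I: worse on operating cost (56 vs 27).
No option is at least as good as E on every objective and strictly better on one.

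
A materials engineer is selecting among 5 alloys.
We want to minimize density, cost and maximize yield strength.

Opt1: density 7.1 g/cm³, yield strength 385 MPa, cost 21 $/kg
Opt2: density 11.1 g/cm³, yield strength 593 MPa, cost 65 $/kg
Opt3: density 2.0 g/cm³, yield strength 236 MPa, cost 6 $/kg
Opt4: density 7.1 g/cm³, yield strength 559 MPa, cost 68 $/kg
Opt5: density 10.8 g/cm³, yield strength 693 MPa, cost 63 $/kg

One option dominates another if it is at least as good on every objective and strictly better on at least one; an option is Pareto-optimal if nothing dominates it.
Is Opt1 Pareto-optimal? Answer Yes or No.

Opt2: worse on density (11.1 vs 7.1).
Opt3: worse on yield strength (236 vs 385).
Opt4: worse on cost (68 vs 21).
Opt5: worse on density (10.8 vs 7.1).
No option is at least as good as Opt1 on every objective and strictly better on one.

Yes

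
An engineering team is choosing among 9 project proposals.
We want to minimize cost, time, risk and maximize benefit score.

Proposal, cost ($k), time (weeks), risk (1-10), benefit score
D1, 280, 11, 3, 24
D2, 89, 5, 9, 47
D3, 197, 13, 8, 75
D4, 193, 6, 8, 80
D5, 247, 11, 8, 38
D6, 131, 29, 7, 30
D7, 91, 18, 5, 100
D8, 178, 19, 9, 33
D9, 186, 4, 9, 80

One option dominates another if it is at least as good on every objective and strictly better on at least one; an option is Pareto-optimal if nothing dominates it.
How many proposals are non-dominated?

5

D1: not dominated (best risk).
D2: not dominated (best cost).
D3: dominated by D4 (cost 193≤197, time 6≤13, risk 8≤8, benefit score 80≥75).
D4: not dominated.
D5: dominated by D4 (cost 193≤247, time 6≤11, risk 8≤8, benefit score 80≥38).
D6: dominated by D7 (cost 91≤131, time 18≤29, risk 5≤7, benefit score 100≥30).
D7: not dominated (best benefit score).
D8: dominated by D2 (cost 89≤178, time 5≤19, risk 9≤9, benefit score 47≥33).
D9: not dominated (best time).
Pareto-optimal: D1, D2, D4, D7, D9 → 5.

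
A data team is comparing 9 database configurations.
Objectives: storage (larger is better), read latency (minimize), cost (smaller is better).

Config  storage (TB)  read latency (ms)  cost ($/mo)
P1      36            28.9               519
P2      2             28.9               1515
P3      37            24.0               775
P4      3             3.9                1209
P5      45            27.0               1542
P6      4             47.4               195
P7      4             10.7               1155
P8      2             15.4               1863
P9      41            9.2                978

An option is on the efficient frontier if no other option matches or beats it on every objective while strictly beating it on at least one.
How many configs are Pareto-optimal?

6

P1: not dominated.
P2: dominated by P1 (storage 36≥2, read latency 28.9≤28.9, cost 519≤1515).
P3: not dominated.
P4: not dominated (best read latency).
P5: not dominated (best storage).
P6: not dominated (best cost).
P7: dominated by P9 (storage 41≥4, read latency 9.2≤10.7, cost 978≤1155).
P8: dominated by P4 (storage 3≥2, read latency 3.9≤15.4, cost 1209≤1863).
P9: not dominated.
Pareto-optimal: P1, P3, P4, P5, P6, P9 → 6.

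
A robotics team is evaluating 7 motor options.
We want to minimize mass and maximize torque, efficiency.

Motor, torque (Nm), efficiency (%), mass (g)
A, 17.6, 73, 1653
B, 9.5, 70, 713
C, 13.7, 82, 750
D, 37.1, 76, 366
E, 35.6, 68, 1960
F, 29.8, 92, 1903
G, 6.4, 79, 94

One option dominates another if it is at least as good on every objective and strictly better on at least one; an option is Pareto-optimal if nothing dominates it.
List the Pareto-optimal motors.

C, D, F, G

A: dominated by D (torque 37.1≥17.6, efficiency 76≥73, mass 366≤1653).
B: dominated by D (torque 37.1≥9.5, efficiency 76≥70, mass 366≤713).
C: not dominated.
D: not dominated (best torque).
E: dominated by D (torque 37.1≥35.6, efficiency 76≥68, mass 366≤1960).
F: not dominated (best efficiency).
G: not dominated (best mass).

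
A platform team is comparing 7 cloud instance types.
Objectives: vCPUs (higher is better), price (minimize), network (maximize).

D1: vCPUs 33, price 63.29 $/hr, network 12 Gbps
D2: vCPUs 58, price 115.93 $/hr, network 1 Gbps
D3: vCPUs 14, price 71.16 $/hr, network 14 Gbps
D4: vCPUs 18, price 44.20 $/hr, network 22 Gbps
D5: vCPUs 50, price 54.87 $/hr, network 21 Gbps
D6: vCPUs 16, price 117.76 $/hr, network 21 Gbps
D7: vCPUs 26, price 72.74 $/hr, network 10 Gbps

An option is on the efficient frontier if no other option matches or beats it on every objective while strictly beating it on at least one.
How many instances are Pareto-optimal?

D1: dominated by D5 (vCPUs 50≥33, price 54.87≤63.29, network 21≥12).
D2: not dominated (best vCPUs).
D3: dominated by D4 (vCPUs 18≥14, price 44.20≤71.16, network 22≥14).
D4: not dominated (best price).
D5: not dominated.
D6: dominated by D4 (vCPUs 18≥16, price 44.20≤117.76, network 22≥21).
D7: dominated by D1 (vCPUs 33≥26, price 63.29≤72.74, network 12≥10).
Pareto-optimal: D2, D4, D5 → 3.

3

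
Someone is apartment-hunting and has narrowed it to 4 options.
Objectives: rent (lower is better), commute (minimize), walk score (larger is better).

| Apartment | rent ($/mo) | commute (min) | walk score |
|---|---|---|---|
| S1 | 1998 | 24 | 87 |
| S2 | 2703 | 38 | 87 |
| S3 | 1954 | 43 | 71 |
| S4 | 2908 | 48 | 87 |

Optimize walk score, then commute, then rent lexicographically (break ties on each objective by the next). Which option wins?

S1

First maximize walk score: best is 87, kept {S1, S2, S4}.
Then minimize commute: best is 24, kept {S1}.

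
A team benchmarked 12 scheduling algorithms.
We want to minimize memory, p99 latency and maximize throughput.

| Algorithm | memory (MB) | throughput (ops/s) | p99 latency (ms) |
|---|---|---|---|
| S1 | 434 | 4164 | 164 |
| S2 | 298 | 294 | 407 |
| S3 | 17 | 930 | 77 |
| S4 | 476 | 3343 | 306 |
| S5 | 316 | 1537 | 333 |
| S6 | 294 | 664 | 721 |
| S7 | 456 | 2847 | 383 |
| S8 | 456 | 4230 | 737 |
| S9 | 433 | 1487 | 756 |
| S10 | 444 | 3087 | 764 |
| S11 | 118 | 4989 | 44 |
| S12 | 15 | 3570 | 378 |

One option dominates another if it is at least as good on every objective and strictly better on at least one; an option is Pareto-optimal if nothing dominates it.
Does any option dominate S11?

S1: worse on memory (434 vs 118).
S2: worse on memory (298 vs 118).
S3: worse on throughput (930 vs 4989).
S4: worse on memory (476 vs 118).
S5: worse on memory (316 vs 118).
S6: worse on memory (294 vs 118).
S7: worse on memory (456 vs 118).
S8: worse on memory (456 vs 118).
S9: worse on memory (433 vs 118).
S10: worse on memory (444 vs 118).
S12: worse on throughput (3570 vs 4989).
No option is at least as good as S11 on every objective and strictly better on one.

No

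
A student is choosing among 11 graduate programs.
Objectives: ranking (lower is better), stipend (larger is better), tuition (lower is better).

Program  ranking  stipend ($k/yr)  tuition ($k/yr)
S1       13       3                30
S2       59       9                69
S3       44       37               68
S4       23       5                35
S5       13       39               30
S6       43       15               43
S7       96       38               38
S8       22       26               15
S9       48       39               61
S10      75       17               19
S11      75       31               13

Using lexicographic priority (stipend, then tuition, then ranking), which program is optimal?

First maximize stipend: best is 39, kept {S5, S9}.
Then minimize tuition: best is 30, kept {S5}.

S5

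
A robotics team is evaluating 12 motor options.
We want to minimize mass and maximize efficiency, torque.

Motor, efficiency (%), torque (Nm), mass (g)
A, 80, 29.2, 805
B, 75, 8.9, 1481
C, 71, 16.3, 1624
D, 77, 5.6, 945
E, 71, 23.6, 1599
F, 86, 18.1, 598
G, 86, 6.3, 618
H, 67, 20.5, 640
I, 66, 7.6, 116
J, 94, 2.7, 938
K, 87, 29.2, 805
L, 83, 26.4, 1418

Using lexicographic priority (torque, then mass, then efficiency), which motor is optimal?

K

First maximize torque: best is 29.2, kept {A, K}.
Then minimize mass: best is 805, kept {A, K}.
Then maximize efficiency: best is 87, kept {K}.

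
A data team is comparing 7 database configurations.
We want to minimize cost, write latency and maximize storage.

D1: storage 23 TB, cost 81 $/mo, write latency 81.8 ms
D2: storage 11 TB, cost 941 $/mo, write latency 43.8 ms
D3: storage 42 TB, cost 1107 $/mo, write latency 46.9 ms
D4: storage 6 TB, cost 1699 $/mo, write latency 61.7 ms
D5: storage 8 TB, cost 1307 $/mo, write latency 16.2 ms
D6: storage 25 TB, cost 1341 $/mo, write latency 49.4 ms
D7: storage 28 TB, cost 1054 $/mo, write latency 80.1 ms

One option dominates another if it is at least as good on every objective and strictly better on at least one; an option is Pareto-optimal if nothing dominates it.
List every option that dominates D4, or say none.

D2: storage 11≥6, cost 941≤1699, write latency 43.8≤61.7 — dominates D4.
D3: storage 42≥6, cost 1107≤1699, write latency 46.9≤61.7 — dominates D4.
D5: storage 8≥6, cost 1307≤1699, write latency 16.2≤61.7 — dominates D4.
D6: storage 25≥6, cost 1341≤1699, write latency 49.4≤61.7 — dominates D4.
Others (D1, D7) are each worse than D4 on at least one objective.

D2, D3, D5, D6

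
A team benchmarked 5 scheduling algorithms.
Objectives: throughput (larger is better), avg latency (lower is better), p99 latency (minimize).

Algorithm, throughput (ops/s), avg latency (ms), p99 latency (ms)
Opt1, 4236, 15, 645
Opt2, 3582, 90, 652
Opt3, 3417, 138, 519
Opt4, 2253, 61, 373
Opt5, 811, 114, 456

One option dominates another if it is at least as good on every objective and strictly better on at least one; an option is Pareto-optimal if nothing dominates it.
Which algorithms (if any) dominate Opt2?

Opt1

Opt1: throughput 4236≥3582, avg latency 15≤90, p99 latency 645≤652 — dominates Opt2.
Others (Opt3, Opt4, Opt5) are each worse than Opt2 on at least one objective.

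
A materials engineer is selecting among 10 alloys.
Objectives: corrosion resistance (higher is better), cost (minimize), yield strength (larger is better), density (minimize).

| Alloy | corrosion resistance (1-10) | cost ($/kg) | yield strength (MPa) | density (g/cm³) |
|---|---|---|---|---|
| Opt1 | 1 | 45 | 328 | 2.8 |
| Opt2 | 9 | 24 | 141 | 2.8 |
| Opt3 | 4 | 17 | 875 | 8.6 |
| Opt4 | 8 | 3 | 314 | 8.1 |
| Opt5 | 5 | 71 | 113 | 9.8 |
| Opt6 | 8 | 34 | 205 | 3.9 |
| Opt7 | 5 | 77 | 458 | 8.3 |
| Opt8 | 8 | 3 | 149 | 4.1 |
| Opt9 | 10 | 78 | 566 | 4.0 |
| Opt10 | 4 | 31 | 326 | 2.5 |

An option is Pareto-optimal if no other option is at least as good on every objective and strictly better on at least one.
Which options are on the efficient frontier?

Opt1: not dominated.
Opt2: not dominated.
Opt3: not dominated (best yield strength).
Opt4: not dominated.
Opt5: dominated by Opt2 (corrosion resistance 9≥5, cost 24≤71, yield strength 141≥113, density 2.8≤9.8).
Opt6: not dominated.
Opt7: not dominated.
Opt8: not dominated.
Opt9: not dominated (best corrosion resistance).
Opt10: not dominated (best density).

Opt1, Opt2, Opt3, Opt4, Opt6, Opt7, Opt8, Opt9, Opt10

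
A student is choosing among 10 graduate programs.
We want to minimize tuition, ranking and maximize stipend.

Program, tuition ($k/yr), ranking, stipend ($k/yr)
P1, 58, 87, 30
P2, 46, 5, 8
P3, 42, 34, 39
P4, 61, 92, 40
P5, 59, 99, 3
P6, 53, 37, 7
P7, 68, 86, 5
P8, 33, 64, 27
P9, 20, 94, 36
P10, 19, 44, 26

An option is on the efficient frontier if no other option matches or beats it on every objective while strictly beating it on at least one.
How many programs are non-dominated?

6

P1: dominated by P3 (tuition 42≤58, ranking 34≤87, stipend 39≥30).
P2: not dominated (best ranking).
P3: not dominated.
P4: not dominated (best stipend).
P5: dominated by P1 (tuition 58≤59, ranking 87≤99, stipend 30≥3).
P6: dominated by P2 (tuition 46≤53, ranking 5≤37, stipend 8≥7).
P7: dominated by P2 (tuition 46≤68, ranking 5≤86, stipend 8≥5).
P8: not dominated.
P9: not dominated.
P10: not dominated (best tuition).
Pareto-optimal: P2, P3, P4, P8, P9, P10 → 6.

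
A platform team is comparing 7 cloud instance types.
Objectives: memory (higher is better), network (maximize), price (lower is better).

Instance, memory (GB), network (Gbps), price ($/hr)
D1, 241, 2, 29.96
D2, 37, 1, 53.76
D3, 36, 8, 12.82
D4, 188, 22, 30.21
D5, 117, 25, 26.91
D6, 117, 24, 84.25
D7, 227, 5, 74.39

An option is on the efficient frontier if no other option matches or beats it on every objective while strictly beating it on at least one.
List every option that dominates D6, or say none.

D5: memory 117≥117, network 25≥24, price 26.91≤84.25 — dominates D6.
Others (D1, D2, D3, D4, D7) are each worse than D6 on at least one objective.

D5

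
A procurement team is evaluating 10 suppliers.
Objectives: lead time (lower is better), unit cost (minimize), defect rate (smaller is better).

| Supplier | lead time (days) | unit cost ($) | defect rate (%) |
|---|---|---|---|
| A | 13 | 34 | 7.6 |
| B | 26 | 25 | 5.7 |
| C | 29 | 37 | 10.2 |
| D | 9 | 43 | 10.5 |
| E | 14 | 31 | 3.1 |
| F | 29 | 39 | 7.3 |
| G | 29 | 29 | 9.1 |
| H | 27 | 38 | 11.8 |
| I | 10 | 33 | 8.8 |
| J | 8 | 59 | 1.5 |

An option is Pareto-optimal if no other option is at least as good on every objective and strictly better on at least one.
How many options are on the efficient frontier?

A: not dominated.
B: not dominated (best unit cost).
C: dominated by A (lead time 13≤29, unit cost 34≤37, defect rate 7.6≤10.2).
D: not dominated.
E: not dominated.
F: dominated by B (lead time 26≤29, unit cost 25≤39, defect rate 5.7≤7.3).
G: dominated by B (lead time 26≤29, unit cost 25≤29, defect rate 5.7≤9.1).
H: dominated by A (lead time 13≤27, unit cost 34≤38, defect rate 7.6≤11.8).
I: not dominated.
J: not dominated (best lead time).
Pareto-optimal: A, B, D, E, I, J → 6.

6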